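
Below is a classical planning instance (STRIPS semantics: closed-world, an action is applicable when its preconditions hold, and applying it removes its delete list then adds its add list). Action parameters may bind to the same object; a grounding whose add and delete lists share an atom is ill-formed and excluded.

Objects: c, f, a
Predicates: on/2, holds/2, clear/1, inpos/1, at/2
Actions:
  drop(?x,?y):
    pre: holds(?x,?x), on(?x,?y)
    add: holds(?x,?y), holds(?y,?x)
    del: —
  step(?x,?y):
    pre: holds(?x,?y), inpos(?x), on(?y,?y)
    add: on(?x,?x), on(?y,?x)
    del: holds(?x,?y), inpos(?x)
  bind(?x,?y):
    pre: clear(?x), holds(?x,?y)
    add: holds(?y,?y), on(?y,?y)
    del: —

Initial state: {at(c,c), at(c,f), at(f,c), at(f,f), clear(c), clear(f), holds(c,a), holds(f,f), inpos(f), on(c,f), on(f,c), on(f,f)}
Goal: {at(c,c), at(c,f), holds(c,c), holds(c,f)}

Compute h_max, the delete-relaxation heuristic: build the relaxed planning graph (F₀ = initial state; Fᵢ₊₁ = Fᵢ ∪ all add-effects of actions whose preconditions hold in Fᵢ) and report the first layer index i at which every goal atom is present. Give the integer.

2

F0 = init (12 atoms)
F1 = F0 ∪ {holds(a,a), holds(c,f), holds(f,c), on(a,a)}  (16 atoms)
F2 = F1 ∪ {holds(c,c), on(c,c)}  (18 atoms)
goal ⊆ F2  ⇒  h_max = 2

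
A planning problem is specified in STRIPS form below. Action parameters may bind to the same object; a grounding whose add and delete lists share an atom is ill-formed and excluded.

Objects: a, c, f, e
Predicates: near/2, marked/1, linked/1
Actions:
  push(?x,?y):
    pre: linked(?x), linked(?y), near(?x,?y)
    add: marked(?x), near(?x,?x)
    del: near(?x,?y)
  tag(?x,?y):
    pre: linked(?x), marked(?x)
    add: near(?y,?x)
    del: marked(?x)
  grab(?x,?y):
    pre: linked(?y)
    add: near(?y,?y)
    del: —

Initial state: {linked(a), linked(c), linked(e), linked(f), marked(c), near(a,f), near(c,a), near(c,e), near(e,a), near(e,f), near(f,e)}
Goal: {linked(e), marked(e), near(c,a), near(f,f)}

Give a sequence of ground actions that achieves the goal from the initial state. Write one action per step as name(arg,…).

1. push(f,e)  →  {linked(a), linked(c), linked(e), linked(f), marked(c), marked(f), near(a,f), near(c,a), near(c,e), near(e,a), near(e,f), near(f,f)}
2. push(e,a)  →  {linked(a), linked(c), linked(e), linked(f), marked(c), marked(e), marked(f), near(a,f), near(c,a), near(c,e), near(e,e), near(e,f), near(f,f)}

push(f,e); push(e,a)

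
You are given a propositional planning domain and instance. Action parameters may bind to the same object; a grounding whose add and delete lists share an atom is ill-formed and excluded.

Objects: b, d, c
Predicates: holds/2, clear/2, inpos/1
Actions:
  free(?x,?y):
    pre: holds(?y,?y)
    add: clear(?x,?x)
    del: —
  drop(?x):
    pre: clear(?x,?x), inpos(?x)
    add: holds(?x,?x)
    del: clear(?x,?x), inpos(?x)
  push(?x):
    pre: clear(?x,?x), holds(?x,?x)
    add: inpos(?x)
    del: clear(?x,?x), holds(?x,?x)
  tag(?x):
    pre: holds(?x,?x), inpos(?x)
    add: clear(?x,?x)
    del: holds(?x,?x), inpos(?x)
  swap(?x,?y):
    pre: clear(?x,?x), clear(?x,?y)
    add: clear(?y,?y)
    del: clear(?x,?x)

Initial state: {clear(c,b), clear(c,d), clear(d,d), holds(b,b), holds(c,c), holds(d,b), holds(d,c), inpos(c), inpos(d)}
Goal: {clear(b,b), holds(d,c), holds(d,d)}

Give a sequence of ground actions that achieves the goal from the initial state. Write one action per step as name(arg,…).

free(b,b); drop(d)

1. free(b,b)  →  {clear(b,b), clear(c,b), clear(c,d), clear(d,d), holds(b,b), holds(c,c), holds(d,b), holds(d,c), inpos(c), inpos(d)}
2. drop(d)  →  {clear(b,b), clear(c,b), clear(c,d), holds(b,b), holds(c,c), holds(d,b), holds(d,c), holds(d,d), inpos(c)}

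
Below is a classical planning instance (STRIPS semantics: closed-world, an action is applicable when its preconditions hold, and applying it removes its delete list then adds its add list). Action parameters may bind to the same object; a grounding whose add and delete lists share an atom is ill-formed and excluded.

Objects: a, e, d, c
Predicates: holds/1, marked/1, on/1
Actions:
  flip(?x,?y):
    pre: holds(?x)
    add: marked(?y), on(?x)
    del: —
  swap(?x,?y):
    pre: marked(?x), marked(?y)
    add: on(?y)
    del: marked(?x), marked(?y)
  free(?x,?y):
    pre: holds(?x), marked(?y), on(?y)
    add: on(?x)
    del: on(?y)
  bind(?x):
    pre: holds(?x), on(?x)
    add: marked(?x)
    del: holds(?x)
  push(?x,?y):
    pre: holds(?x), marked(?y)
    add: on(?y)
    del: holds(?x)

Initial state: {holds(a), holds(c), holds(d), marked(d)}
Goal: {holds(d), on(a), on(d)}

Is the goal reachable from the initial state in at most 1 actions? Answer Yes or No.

No

1. flip(a,a)  →  {holds(a), holds(c), holds(d), marked(a), marked(d), on(a)}
2. flip(d,a)  →  {holds(a), holds(c), holds(d), marked(a), marked(d), on(a), on(d)}
optimal plan length = 2; 2 > 1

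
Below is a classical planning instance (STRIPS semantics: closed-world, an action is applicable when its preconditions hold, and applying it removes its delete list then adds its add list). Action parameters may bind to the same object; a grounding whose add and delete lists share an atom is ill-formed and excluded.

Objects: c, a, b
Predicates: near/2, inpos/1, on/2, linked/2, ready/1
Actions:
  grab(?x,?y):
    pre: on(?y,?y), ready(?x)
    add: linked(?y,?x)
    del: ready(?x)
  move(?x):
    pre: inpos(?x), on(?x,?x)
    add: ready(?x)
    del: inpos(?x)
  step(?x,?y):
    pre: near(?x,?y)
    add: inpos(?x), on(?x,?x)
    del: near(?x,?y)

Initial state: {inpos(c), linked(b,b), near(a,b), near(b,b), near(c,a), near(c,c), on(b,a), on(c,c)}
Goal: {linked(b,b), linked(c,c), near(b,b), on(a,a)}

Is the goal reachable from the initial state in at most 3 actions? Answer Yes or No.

Yes

1. move(c)  →  {linked(b,b), near(a,b), near(b,b), near(c,a), near(c,c), on(b,a), on(c,c), ready(c)}
2. grab(c,c)  →  {linked(b,b), linked(c,c), near(a,b), near(b,b), near(c,a), near(c,c), on(b,a), on(c,c)}
3. step(a,b)  →  {inpos(a), linked(b,b), linked(c,c), near(b,b), near(c,a), near(c,c), on(a,a), on(b,a), on(c,c)}
optimal plan length = 3; 3 ≤ 3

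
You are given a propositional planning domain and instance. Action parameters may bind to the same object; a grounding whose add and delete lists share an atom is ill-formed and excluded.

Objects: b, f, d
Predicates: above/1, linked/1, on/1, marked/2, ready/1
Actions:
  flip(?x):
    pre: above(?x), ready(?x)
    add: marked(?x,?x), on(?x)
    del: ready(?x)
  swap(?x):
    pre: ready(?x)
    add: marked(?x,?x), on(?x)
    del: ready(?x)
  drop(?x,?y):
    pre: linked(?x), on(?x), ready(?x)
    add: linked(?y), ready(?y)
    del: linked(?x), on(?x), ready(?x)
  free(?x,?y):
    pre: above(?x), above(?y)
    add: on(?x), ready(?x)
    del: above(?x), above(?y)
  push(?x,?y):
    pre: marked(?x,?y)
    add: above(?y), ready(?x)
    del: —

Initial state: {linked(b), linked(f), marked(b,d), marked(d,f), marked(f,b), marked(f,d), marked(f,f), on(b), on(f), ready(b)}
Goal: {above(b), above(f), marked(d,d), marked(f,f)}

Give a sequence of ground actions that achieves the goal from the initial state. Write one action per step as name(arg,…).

1. push(f,b)  →  {above(b), linked(b), linked(f), marked(b,d), marked(d,f), marked(f,b), marked(f,d), marked(f,f), on(b), on(f), ready(b), ready(f)}
2. push(d,f)  →  {above(b), above(f), linked(b), linked(f), marked(b,d), marked(d,f), marked(f,b), marked(f,d), marked(f,f), on(b), on(f), ready(b), ready(d), ready(f)}
3. swap(d)  →  {above(b), above(f), linked(b), linked(f), marked(b,d), marked(d,d), marked(d,f), marked(f,b), marked(f,d), marked(f,f), on(b), on(d), on(f), ready(b), ready(f)}

push(f,b); push(d,f); swap(d)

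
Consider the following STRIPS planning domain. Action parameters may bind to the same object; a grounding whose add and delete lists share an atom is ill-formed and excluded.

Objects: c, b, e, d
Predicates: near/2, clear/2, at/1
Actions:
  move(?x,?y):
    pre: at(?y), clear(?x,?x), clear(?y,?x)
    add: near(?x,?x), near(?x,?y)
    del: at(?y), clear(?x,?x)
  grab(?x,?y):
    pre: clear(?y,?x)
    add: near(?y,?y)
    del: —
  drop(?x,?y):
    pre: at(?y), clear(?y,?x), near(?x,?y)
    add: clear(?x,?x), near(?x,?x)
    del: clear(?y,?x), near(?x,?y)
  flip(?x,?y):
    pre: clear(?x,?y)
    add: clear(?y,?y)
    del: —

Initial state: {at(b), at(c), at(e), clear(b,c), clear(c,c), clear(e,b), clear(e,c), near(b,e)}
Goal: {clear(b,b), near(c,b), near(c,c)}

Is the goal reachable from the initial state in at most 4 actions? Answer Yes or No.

Yes

1. move(c,b)  →  {at(c), at(e), clear(b,c), clear(e,b), clear(e,c), near(b,e), near(c,b), near(c,c)}
2. drop(b,e)  →  {at(c), at(e), clear(b,b), clear(b,c), clear(e,c), near(b,b), near(c,b), near(c,c)}
optimal plan length = 2; 2 ≤ 4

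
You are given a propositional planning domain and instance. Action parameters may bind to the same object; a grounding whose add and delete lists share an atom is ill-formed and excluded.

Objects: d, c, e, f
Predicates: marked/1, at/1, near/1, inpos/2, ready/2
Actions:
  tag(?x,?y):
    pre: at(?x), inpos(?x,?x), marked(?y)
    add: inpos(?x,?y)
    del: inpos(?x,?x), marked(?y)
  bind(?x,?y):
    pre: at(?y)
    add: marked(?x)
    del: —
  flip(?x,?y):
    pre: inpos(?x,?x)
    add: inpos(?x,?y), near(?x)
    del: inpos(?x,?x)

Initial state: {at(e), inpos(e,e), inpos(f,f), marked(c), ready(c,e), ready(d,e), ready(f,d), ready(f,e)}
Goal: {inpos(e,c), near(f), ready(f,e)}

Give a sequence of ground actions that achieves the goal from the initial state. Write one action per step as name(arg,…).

1. tag(e,c)  →  {at(e), inpos(e,c), inpos(f,f), ready(c,e), ready(d,e), ready(f,d), ready(f,e)}
2. flip(f,d)  →  {at(e), inpos(e,c), inpos(f,d), near(f), ready(c,e), ready(d,e), ready(f,d), ready(f,e)}

tag(e,c); flip(f,d)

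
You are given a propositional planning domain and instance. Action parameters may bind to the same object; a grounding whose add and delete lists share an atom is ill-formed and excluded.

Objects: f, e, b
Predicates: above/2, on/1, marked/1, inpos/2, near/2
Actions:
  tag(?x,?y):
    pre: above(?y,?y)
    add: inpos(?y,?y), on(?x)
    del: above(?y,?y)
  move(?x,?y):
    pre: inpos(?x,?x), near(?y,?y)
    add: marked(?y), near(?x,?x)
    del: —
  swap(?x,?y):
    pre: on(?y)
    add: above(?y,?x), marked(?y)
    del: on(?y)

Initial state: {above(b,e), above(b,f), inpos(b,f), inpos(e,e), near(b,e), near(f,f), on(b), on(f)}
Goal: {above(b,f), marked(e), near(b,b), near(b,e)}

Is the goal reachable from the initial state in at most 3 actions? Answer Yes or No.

No

1. move(e,f)  →  {above(b,e), above(b,f), inpos(b,f), inpos(e,e), marked(f), near(b,e), near(e,e), near(f,f), on(b), on(f)}
2. swap(b,b)  →  {above(b,b), above(b,e), above(b,f), inpos(b,f), inpos(e,e), marked(b), marked(f), near(b,e), near(e,e), near(f,f), on(f)}
3. tag(f,b)  →  {above(b,e), above(b,f), inpos(b,b), inpos(b,f), inpos(e,e), marked(b), marked(f), near(b,e), near(e,e), near(f,f), on(f)}
4. move(b,e)  →  {above(b,e), above(b,f), inpos(b,b), inpos(b,f), inpos(e,e), marked(b), marked(e), marked(f), near(b,b), near(b,e), near(e,e), near(f,f), on(f)}
optimal plan length = 4; 4 > 3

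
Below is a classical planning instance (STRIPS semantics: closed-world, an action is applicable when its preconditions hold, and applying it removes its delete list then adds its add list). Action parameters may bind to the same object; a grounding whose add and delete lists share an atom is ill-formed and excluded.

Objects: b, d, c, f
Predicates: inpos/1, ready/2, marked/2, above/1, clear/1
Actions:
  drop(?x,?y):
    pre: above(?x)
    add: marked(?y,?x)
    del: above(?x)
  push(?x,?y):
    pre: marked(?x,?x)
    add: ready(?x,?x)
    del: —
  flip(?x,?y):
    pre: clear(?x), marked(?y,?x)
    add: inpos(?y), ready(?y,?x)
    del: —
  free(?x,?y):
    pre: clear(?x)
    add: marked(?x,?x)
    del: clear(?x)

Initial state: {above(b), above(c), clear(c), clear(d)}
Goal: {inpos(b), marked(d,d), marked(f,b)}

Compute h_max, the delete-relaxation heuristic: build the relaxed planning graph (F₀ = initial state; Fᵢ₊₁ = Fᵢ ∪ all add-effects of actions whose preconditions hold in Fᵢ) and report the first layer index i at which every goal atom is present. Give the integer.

2

F0 = init (4 atoms)
F1 = F0 ∪ {marked(b,b), marked(b,c), marked(c,b), marked(c,c), marked(d,b), marked(d,c), marked(d,d), marked(f,b), marked(f,c)}  (13 atoms)
F2 = F1 ∪ {inpos(b), inpos(c), inpos(d), inpos(f), ready(b,b), ready(b,c), ready(c,c), ready(d,c), ready(d,d), ready(f,c)}  (23 atoms)
goal ⊆ F2  ⇒  h_max = 2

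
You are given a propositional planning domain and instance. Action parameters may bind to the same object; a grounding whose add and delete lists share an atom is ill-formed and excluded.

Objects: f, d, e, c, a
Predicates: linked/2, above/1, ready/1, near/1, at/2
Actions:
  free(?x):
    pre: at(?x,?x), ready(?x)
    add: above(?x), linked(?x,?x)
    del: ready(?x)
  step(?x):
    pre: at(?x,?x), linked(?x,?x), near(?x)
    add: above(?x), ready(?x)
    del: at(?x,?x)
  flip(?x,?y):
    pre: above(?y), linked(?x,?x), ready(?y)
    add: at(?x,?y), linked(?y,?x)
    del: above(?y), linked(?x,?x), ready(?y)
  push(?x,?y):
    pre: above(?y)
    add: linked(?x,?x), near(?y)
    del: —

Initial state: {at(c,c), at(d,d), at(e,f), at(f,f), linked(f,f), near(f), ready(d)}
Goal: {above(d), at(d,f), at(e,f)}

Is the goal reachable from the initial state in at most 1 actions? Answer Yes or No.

No

1. free(d)  →  {above(d), at(c,c), at(d,d), at(e,f), at(f,f), linked(d,d), linked(f,f), near(f)}
2. step(f)  →  {above(d), above(f), at(c,c), at(d,d), at(e,f), linked(d,d), linked(f,f), near(f), ready(f)}
3. flip(d,f)  →  {above(d), at(c,c), at(d,d), at(d,f), at(e,f), linked(f,d), linked(f,f), near(f)}
optimal plan length = 3; 3 > 1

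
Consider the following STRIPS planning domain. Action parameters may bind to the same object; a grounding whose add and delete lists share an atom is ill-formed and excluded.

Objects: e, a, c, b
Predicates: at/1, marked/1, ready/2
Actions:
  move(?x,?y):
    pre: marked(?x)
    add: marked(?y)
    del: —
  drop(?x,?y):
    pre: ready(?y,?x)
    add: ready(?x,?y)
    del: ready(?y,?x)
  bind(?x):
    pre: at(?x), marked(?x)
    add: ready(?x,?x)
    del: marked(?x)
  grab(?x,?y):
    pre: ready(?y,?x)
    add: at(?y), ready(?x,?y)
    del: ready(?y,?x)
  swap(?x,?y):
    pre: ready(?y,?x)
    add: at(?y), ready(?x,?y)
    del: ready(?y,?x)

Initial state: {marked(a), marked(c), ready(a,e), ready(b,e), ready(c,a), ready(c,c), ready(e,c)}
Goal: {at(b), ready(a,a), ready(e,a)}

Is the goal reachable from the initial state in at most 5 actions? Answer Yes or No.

Yes

1. grab(e,a)  →  {at(a), marked(a), marked(c), ready(b,e), ready(c,a), ready(c,c), ready(e,a), ready(e,c)}
2. bind(a)  →  {at(a), marked(c), ready(a,a), ready(b,e), ready(c,a), ready(c,c), ready(e,a), ready(e,c)}
3. grab(e,b)  →  {at(a), at(b), marked(c), ready(a,a), ready(c,a), ready(c,c), ready(e,a), ready(e,b), ready(e,c)}
optimal plan length = 3; 3 ≤ 5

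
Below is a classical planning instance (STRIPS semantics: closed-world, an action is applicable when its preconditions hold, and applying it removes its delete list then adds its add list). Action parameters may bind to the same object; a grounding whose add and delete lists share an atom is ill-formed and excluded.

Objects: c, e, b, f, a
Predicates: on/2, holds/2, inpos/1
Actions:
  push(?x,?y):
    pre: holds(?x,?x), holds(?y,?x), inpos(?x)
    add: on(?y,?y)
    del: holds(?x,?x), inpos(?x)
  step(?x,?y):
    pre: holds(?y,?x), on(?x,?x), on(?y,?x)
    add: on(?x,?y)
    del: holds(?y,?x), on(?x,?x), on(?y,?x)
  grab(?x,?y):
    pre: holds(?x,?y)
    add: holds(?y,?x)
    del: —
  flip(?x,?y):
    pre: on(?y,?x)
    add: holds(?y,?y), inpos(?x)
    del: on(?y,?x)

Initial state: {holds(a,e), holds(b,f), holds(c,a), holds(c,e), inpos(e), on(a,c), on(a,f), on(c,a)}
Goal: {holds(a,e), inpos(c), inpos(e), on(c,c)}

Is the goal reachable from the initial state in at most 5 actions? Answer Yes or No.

Yes

1. flip(c,a)  →  {holds(a,a), holds(a,e), holds(b,f), holds(c,a), holds(c,e), inpos(c), inpos(e), on(a,f), on(c,a)}
2. flip(a,c)  →  {holds(a,a), holds(a,e), holds(b,f), holds(c,a), holds(c,c), holds(c,e), inpos(a), inpos(c), inpos(e), on(a,f)}
3. push(a,c)  →  {holds(a,e), holds(b,f), holds(c,a), holds(c,c), holds(c,e), inpos(c), inpos(e), on(a,f), on(c,c)}
optimal plan length = 3; 3 ≤ 5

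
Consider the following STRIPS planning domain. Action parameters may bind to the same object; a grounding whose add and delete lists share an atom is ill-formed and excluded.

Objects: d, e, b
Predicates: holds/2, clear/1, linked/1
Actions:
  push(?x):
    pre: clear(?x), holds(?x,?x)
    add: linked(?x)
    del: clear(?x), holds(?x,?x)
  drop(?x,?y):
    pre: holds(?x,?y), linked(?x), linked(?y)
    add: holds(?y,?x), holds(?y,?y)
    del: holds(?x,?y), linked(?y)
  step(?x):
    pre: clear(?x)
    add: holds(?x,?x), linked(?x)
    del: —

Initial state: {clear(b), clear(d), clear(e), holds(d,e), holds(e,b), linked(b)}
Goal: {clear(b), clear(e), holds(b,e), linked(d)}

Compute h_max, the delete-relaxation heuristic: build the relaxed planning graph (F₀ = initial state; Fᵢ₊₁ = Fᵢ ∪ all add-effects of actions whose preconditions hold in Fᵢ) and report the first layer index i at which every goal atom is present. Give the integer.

F0 = init (6 atoms)
F1 = F0 ∪ {holds(b,b), holds(d,d), holds(e,e), linked(d), linked(e)}  (11 atoms)
F2 = F1 ∪ {holds(b,e), holds(e,d)}  (13 atoms)
goal ⊆ F2  ⇒  h_max = 2

2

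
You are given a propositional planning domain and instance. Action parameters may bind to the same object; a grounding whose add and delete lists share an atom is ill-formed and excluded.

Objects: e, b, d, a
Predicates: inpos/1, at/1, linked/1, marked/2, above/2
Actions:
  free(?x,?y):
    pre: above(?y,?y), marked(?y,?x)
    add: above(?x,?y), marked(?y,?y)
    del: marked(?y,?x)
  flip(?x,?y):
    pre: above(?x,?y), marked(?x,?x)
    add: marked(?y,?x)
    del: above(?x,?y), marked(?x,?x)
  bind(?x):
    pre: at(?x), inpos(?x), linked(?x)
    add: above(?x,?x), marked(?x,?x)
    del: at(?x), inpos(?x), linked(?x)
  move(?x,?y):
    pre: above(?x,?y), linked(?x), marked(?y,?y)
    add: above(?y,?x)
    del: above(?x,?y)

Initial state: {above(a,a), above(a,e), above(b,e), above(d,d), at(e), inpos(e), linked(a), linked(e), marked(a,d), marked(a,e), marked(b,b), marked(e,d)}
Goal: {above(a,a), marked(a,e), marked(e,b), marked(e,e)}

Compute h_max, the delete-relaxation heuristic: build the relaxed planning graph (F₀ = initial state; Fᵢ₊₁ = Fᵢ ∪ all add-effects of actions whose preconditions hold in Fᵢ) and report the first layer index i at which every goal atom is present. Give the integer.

1

F0 = init (12 atoms)
F1 = F0 ∪ {above(d,a), above(e,a), above(e,e), marked(a,a), marked(e,b), marked(e,e)}  (18 atoms)
goal ⊆ F1  ⇒  h_max = 1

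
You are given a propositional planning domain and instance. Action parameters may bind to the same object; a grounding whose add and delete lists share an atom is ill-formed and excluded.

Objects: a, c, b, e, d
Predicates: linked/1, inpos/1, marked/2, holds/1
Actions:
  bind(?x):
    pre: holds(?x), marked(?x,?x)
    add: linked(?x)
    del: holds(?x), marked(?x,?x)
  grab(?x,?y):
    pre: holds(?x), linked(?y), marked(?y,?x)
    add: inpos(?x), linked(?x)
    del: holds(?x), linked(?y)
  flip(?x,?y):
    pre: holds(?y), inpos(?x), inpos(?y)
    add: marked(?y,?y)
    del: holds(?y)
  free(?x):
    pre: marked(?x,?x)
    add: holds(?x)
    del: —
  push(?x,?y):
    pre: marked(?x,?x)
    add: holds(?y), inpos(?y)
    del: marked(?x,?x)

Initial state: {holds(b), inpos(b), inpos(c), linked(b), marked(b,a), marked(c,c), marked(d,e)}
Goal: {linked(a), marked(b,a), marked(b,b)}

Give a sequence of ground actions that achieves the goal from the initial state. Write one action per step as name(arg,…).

1. flip(c,b)  →  {inpos(b), inpos(c), linked(b), marked(b,a), marked(b,b), marked(c,c), marked(d,e)}
2. push(c,a)  →  {holds(a), inpos(a), inpos(b), inpos(c), linked(b), marked(b,a), marked(b,b), marked(d,e)}
3. grab(a,b)  →  {inpos(a), inpos(b), inpos(c), linked(a), marked(b,a), marked(b,b), marked(d,e)}

flip(c,b); push(c,a); grab(a,b)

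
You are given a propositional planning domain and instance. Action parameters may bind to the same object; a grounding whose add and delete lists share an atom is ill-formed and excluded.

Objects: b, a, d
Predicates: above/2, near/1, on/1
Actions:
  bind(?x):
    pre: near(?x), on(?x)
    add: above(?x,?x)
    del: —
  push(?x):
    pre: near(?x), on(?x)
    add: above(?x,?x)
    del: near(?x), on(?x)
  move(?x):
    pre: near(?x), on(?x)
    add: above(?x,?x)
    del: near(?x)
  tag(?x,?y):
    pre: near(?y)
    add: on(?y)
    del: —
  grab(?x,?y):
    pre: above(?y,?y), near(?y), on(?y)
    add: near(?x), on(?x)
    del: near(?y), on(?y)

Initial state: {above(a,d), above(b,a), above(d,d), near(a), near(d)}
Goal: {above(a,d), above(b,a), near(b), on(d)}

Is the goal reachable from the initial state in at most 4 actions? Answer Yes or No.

Yes

1. tag(b,a)  →  {above(a,d), above(b,a), above(d,d), near(a), near(d), on(a)}
2. bind(a)  →  {above(a,a), above(a,d), above(b,a), above(d,d), near(a), near(d), on(a)}
3. tag(b,d)  →  {above(a,a), above(a,d), above(b,a), above(d,d), near(a), near(d), on(a), on(d)}
4. grab(b,a)  →  {above(a,a), above(a,d), above(b,a), above(d,d), near(b), near(d), on(b), on(d)}
optimal plan length = 4; 4 ≤ 4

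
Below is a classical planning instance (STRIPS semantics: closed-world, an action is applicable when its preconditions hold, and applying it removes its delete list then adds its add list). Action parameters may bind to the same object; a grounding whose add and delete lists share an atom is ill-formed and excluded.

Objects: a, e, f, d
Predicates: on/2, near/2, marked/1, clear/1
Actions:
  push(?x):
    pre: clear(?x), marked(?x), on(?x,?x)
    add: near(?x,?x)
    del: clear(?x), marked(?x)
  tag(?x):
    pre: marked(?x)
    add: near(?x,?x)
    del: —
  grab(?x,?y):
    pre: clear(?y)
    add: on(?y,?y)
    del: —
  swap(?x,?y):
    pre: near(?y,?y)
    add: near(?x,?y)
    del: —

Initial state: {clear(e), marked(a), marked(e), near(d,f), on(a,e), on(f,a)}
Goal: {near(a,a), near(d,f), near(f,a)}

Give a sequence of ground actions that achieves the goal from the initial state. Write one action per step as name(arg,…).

1. tag(a)  →  {clear(e), marked(a), marked(e), near(a,a), near(d,f), on(a,e), on(f,a)}
2. swap(f,a)  →  {clear(e), marked(a), marked(e), near(a,a), near(d,f), near(f,a), on(a,e), on(f,a)}

tag(a); swap(f,a)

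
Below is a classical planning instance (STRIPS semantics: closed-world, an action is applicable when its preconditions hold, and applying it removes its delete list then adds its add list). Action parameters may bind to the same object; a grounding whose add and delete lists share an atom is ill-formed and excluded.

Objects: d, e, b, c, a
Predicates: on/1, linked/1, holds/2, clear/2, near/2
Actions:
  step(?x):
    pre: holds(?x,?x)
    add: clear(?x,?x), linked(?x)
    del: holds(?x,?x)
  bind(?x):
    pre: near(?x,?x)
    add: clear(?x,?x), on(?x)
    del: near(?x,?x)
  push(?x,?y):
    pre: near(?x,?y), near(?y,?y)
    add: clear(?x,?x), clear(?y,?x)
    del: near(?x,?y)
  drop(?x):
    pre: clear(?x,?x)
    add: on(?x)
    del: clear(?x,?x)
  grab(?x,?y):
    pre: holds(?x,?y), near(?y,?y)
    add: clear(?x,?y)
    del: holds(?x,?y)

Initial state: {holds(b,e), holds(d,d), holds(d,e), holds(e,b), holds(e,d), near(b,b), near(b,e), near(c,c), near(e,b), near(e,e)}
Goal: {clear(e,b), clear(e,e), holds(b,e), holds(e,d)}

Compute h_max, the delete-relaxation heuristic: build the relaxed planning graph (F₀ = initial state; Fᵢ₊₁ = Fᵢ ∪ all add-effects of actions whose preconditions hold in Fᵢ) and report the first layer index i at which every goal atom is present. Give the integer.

F0 = init (10 atoms)
F1 = F0 ∪ {clear(b,b), clear(b,e), clear(c,c), clear(d,d), clear(d,e), clear(e,b), clear(e,e), linked(d), on(b), on(c), on(e)}  (21 atoms)
goal ⊆ F1  ⇒  h_max = 1

1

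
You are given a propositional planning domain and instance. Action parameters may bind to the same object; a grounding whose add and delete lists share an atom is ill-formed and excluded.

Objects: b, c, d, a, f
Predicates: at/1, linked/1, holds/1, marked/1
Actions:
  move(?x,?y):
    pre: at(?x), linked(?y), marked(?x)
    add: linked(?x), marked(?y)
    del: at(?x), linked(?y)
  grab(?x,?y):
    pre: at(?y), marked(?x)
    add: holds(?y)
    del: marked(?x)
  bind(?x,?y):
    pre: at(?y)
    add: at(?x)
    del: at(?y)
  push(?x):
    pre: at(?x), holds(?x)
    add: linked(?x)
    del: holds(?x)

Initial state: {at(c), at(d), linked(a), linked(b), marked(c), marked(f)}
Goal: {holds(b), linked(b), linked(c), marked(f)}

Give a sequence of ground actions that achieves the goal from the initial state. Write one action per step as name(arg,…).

move(c,a); bind(b,d); grab(c,b)

1. move(c,a)  →  {at(d), linked(b), linked(c), marked(a), marked(c), marked(f)}
2. bind(b,d)  →  {at(b), linked(b), linked(c), marked(a), marked(c), marked(f)}
3. grab(c,b)  →  {at(b), holds(b), linked(b), linked(c), marked(a), marked(f)}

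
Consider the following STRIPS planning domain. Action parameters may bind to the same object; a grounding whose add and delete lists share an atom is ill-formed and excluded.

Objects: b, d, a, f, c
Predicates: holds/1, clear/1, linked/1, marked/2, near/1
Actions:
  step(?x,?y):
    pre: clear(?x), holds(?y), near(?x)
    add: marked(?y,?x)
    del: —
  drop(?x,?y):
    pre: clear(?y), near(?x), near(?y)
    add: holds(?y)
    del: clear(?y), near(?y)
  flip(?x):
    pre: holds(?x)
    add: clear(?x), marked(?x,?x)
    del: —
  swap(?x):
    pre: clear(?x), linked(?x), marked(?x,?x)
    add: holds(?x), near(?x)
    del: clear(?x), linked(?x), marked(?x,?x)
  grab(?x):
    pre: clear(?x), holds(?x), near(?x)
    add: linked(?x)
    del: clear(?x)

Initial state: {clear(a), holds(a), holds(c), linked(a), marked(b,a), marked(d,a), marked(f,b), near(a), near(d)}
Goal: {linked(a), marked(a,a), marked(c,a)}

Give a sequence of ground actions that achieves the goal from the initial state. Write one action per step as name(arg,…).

step(a,a); step(a,c)

1. step(a,a)  →  {clear(a), holds(a), holds(c), linked(a), marked(a,a), marked(b,a), marked(d,a), marked(f,b), near(a), near(d)}
2. step(a,c)  →  {clear(a), holds(a), holds(c), linked(a), marked(a,a), marked(b,a), marked(c,a), marked(d,a), marked(f,b), near(a), near(d)}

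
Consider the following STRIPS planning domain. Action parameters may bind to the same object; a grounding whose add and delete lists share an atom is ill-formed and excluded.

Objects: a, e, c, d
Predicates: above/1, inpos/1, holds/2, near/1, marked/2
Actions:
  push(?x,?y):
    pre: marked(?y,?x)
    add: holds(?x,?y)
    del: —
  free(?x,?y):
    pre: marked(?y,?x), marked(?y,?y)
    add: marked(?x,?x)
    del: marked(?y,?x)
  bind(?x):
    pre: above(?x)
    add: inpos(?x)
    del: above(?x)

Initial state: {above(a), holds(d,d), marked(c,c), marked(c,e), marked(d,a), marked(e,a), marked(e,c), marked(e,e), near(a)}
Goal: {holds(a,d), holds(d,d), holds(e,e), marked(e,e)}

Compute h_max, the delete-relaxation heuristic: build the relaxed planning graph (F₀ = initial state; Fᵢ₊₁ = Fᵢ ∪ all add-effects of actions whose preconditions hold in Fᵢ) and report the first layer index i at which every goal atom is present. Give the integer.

1

F0 = init (9 atoms)
F1 = F0 ∪ {holds(a,d), holds(a,e), holds(c,c), holds(c,e), holds(e,c), holds(e,e), inpos(a), marked(a,a)}  (17 atoms)
goal ⊆ F1  ⇒  h_max = 1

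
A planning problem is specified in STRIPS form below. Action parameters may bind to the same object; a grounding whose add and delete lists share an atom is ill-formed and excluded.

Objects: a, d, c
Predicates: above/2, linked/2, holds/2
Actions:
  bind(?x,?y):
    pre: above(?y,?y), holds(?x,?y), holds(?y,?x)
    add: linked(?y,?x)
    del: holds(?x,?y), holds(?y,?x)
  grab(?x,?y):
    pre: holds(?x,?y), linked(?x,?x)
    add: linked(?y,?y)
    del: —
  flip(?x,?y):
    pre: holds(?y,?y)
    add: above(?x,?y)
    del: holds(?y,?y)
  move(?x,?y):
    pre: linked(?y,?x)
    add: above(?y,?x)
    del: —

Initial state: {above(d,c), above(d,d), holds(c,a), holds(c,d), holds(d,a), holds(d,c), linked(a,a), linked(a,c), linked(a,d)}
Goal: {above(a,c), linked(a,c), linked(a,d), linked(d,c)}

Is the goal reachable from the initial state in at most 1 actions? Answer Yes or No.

No

1. bind(c,d)  →  {above(d,c), above(d,d), holds(c,a), holds(d,a), linked(a,a), linked(a,c), linked(a,d), linked(d,c)}
2. move(c,a)  →  {above(a,c), above(d,c), above(d,d), holds(c,a), holds(d,a), linked(a,a), linked(a,c), linked(a,d), linked(d,c)}
optimal plan length = 2; 2 > 1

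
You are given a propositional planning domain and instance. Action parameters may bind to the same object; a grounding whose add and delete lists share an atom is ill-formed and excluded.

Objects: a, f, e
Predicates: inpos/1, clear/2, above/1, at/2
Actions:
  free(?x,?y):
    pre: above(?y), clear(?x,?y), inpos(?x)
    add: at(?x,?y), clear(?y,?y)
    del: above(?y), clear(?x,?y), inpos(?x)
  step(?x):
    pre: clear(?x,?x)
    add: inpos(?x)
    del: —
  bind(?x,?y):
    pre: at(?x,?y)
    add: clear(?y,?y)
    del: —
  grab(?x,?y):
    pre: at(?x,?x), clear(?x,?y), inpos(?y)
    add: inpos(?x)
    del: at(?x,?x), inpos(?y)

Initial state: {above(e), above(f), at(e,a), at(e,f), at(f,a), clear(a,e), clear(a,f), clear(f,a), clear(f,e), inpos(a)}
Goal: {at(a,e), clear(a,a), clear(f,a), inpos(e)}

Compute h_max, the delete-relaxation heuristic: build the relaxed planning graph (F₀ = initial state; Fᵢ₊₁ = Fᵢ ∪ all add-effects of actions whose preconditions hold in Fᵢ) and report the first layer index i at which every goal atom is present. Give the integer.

F0 = init (10 atoms)
F1 = F0 ∪ {at(a,e), at(a,f), clear(a,a), clear(e,e), clear(f,f)}  (15 atoms)
F2 = F1 ∪ {inpos(e), inpos(f)}  (17 atoms)
goal ⊆ F2  ⇒  h_max = 2

2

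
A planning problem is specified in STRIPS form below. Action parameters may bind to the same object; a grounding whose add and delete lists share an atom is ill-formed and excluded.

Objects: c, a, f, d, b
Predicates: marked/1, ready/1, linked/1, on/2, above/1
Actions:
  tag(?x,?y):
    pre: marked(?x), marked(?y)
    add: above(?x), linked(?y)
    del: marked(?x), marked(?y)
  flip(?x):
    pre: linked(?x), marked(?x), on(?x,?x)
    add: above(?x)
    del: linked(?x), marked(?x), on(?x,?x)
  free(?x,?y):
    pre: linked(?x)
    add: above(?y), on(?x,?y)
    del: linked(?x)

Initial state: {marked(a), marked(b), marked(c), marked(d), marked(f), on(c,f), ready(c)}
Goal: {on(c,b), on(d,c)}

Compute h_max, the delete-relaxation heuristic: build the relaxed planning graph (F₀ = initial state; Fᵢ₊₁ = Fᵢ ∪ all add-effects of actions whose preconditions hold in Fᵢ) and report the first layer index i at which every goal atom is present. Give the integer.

2

F0 = init (7 atoms)
F1 = F0 ∪ {above(a), above(b), above(c), above(d), above(f), linked(a), linked(b), linked(c), linked(d), linked(f)}  (17 atoms)
F2 = F1 ∪ {on(a,a), on(a,b), on(a,c), on(a,d), on(a,f), on(b,a), on(b,b), on(b,c), on(b,d), on(b,f), on(c,a), on(c,b), on(c,c), on(c,d), on(d,a), on(d,b), on(d,c), on(d,d), on(d,f), on(f,a), on(f,b), on(f,c), on(f,d), on(f,f)}  (41 atoms)
goal ⊆ F2  ⇒  h_max = 2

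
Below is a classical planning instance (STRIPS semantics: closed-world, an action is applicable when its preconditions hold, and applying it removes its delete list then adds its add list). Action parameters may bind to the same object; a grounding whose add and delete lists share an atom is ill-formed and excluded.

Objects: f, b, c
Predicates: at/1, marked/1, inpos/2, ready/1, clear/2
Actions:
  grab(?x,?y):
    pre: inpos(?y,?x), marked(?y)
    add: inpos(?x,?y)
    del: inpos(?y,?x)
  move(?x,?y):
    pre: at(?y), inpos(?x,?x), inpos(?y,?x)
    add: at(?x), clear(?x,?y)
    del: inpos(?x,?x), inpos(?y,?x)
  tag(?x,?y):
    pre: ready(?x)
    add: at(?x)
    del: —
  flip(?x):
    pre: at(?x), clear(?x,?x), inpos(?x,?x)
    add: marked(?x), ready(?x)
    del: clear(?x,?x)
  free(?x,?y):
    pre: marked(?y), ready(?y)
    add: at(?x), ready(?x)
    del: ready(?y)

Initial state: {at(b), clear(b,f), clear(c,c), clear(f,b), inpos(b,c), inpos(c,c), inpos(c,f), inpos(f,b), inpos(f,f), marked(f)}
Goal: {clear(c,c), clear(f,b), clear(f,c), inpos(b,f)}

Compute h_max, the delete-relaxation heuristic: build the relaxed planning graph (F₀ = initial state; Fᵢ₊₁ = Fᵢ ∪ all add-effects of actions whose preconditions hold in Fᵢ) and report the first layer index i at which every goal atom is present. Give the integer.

F0 = init (10 atoms)
F1 = F0 ∪ {at(c), clear(c,b), inpos(b,f)}  (13 atoms)
F2 = F1 ∪ {at(f), clear(f,c), marked(c), ready(c)}  (17 atoms)
goal ⊆ F2  ⇒  h_max = 2

2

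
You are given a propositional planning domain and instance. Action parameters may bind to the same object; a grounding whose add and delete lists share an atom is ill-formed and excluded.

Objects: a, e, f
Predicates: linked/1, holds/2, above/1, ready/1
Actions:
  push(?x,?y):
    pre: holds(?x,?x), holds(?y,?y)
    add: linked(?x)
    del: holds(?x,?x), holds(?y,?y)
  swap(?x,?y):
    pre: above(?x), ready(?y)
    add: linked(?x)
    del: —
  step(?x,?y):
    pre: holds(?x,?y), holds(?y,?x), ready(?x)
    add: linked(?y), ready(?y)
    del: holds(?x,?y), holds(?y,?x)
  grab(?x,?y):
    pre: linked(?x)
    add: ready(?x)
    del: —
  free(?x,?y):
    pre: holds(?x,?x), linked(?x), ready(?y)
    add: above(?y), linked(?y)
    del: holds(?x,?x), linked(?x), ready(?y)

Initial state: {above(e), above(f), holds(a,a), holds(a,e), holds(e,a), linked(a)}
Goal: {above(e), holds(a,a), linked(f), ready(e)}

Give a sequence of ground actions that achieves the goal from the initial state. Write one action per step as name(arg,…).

1. grab(a,a)  →  {above(e), above(f), holds(a,a), holds(a,e), holds(e,a), linked(a), ready(a)}
2. swap(f,a)  →  {above(e), above(f), holds(a,a), holds(a,e), holds(e,a), linked(a), linked(f), ready(a)}
3. step(a,e)  →  {above(e), above(f), holds(a,a), linked(a), linked(e), linked(f), ready(a), ready(e)}

grab(a,a); swap(f,a); step(a,e)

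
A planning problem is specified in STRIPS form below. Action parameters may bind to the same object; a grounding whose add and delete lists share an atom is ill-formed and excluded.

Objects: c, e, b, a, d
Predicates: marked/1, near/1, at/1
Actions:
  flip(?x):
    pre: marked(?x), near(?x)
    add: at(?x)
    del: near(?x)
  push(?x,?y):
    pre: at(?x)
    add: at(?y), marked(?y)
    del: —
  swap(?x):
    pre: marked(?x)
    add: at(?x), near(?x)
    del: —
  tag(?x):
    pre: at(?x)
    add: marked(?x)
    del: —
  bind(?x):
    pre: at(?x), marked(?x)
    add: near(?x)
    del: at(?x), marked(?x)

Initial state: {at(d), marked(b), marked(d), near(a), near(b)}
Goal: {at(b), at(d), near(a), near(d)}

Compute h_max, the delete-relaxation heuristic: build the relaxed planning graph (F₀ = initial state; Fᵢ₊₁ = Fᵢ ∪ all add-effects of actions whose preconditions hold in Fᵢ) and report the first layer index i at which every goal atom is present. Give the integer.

F0 = init (5 atoms)
F1 = F0 ∪ {at(a), at(b), at(c), at(e), marked(a), marked(c), marked(e), near(d)}  (13 atoms)
goal ⊆ F1  ⇒  h_max = 1

1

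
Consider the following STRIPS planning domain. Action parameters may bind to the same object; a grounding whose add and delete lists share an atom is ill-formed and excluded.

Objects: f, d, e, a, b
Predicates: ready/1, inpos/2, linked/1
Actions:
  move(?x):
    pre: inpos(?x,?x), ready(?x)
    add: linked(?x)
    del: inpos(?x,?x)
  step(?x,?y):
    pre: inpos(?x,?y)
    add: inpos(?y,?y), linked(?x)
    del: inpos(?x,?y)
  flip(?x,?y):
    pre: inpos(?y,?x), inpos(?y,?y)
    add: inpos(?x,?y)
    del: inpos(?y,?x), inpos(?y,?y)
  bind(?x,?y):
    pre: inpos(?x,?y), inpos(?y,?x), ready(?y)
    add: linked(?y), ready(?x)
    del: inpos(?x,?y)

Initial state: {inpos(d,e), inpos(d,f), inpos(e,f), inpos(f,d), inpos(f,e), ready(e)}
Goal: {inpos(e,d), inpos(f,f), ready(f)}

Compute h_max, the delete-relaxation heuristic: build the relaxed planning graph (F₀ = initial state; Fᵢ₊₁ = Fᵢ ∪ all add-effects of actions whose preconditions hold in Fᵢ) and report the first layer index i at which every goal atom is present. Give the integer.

2

F0 = init (6 atoms)
F1 = F0 ∪ {inpos(d,d), inpos(e,e), inpos(f,f), linked(d), linked(e), linked(f), ready(f)}  (13 atoms)
F2 = F1 ∪ {inpos(e,d), ready(d)}  (15 atoms)
goal ⊆ F2  ⇒  h_max = 2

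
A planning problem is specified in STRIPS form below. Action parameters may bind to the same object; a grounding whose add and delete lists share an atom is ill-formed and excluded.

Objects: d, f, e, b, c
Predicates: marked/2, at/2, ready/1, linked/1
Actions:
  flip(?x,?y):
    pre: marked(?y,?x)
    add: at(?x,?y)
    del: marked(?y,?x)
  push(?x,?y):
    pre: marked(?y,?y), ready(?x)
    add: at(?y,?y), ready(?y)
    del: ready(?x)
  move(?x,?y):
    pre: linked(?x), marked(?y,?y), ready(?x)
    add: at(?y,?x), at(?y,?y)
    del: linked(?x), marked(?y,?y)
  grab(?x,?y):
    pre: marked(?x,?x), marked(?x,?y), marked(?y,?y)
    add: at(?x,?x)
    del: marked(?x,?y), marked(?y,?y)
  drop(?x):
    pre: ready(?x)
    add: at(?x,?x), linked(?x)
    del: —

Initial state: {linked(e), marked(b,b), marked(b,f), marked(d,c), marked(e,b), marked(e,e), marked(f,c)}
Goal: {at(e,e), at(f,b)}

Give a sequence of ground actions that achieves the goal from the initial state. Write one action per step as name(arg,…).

flip(f,b); flip(e,e)

1. flip(f,b)  →  {at(f,b), linked(e), marked(b,b), marked(d,c), marked(e,b), marked(e,e), marked(f,c)}
2. flip(e,e)  →  {at(e,e), at(f,b), linked(e), marked(b,b), marked(d,c), marked(e,b), marked(f,c)}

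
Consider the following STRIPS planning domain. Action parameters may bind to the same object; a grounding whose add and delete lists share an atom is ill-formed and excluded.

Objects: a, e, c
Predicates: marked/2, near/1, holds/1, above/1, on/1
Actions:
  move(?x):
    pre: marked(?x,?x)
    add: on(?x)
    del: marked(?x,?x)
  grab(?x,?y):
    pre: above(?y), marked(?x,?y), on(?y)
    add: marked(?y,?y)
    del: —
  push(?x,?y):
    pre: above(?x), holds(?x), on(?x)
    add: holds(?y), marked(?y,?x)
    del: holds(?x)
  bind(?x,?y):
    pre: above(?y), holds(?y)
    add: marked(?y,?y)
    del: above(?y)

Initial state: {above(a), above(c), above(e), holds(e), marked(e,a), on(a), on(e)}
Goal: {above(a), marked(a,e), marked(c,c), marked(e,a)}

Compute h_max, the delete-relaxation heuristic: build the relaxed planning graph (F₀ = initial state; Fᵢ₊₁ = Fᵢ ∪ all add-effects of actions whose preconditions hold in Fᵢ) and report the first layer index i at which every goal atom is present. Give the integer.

F0 = init (7 atoms)
F1 = F0 ∪ {holds(a), holds(c), marked(a,a), marked(a,e), marked(c,e), marked(e,e)}  (13 atoms)
F2 = F1 ∪ {marked(c,a), marked(c,c)}  (15 atoms)
goal ⊆ F2  ⇒  h_max = 2

2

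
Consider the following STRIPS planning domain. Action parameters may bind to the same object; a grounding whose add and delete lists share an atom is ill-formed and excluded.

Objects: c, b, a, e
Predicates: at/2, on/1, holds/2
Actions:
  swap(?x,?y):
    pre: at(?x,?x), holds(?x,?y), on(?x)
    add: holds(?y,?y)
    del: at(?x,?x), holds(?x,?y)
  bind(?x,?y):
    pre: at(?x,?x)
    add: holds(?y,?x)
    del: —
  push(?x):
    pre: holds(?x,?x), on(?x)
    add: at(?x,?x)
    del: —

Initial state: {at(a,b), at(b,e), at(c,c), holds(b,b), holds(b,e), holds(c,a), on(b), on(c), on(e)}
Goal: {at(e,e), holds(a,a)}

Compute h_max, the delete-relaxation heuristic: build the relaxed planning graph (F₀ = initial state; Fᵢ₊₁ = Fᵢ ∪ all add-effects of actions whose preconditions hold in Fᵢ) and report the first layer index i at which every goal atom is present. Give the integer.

F0 = init (9 atoms)
F1 = F0 ∪ {at(b,b), holds(a,a), holds(a,c), holds(b,c), holds(c,c), holds(e,c)}  (15 atoms)
F2 = F1 ∪ {holds(a,b), holds(c,b), holds(e,b), holds(e,e)}  (19 atoms)
F3 = F2 ∪ {at(e,e)}  (20 atoms)
goal ⊆ F3  ⇒  h_max = 3

3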